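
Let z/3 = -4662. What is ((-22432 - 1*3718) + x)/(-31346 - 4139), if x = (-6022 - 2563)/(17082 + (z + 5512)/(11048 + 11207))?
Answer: 1988230222115/2697934741292 ≈ 0.73695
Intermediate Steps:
z = -13986 (z = 3*(-4662) = -13986)
x = -191059175/380151436 (x = (-6022 - 2563)/(17082 + (-13986 + 5512)/(11048 + 11207)) = -8585/(17082 - 8474/22255) = -8585/380151436/22255 = -8585*22255/380151436 = -191059175/380151436 ≈ -0.50259)
((-22432 - 1*3718) + x)/(-31346 - 4139) = ((-22432 - 1*3718) - 191059175/380151436)/(-31346 - 4139) = ((-22432 - 3718) - 191059175/380151436)/(-35485) = (-26150 - 191059175/380151436)*(-1/35485) = -9941151110575/380151436*(-1/35485) = 1988230222115/2697934741292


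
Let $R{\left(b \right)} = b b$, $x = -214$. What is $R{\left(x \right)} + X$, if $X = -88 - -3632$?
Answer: $49340$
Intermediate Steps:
$R{\left(b \right)} = b^{2}$
$X = 3544$ ($X = -88 + 3632 = 3544$)
$R{\left(x \right)} + X = \left(-214\right)^{2} + 3544 = 45796 + 3544 = 49340$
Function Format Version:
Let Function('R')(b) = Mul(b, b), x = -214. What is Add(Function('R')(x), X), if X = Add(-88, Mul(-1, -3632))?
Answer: 49340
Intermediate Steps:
Function('R')(b) = Pow(b, 2)
X = 3544 (X = Add(-88, 3632) = 3544)
Add(Function('R')(x), X) = Add(Pow(-214, 2), 3544) = Add(45796, 3544) = 49340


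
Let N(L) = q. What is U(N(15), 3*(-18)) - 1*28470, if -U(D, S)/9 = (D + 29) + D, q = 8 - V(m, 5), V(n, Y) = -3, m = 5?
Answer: -28929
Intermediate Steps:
q = 11 (q = 8 - 1*(-3) = 8 + 3 = 11)
N(L) = 11
U(D, S) = -261 - 18*D (U(D, S) = -9*((D + 29) + D) = -9*((29 + D) + D) = -9*(29 + 2*D) = -261 - 18*D)
U(N(15), 3*(-18)) - 1*28470 = (-261 - 18*11) - 1*28470 = (-261 - 198) - 28470 = -459 - 28470 = -28929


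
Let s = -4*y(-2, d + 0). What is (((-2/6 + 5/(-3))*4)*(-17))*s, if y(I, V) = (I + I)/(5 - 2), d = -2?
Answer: 2176/3 ≈ 725.33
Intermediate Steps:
y(I, V) = 2*I/3 (y(I, V) = (2*I)/3 = (2*I)*(⅓) = 2*I/3)
s = 16/3 (s = -8*(-2)/3 = -4*(-4/3) = 16/3 ≈ 5.3333)
(((-2/6 + 5/(-3))*4)*(-17))*s = (((-2/6 + 5/(-3))*4)*(-17))*(16/3) = (((-2*⅙ + 5*(-⅓))*4)*(-17))*(16/3) = (((-⅓ - 5/3)*4)*(-17))*(16/3) = (-2*4*(-17))*(16/3) = -8*(-17)*(16/3) = 136*(16/3) = 2176/3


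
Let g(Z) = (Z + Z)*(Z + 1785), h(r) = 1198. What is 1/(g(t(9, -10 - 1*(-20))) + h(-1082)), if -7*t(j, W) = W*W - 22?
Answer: -49/1878350 ≈ -2.6087e-5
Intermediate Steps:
t(j, W) = 22/7 - W²/7 (t(j, W) = -(W*W - 22)/7 = -(W² - 22)/7 = -(-22 + W²)/7 = 22/7 - W²/7)
g(Z) = 2*Z*(1785 + Z) (g(Z) = (2*Z)*(1785 + Z) = 2*Z*(1785 + Z))
1/(g(t(9, -10 - 1*(-20))) + h(-1082)) = 1/(2*(22/7 - (-10 - 1*(-20))²/7)*(1785 + (22/7 - (-10 - 1*(-20))²/7)) + 1198) = 1/(2*(22/7 - (-10 + 20)²/7)*(1785 + (22/7 - (-10 + 20)²/7)) + 1198) = 1/(2*(22/7 - ⅐*10²)*(1785 + (22/7 - ⅐*10²)) + 1198) = 1/(2*(22/7 - ⅐*100)*(1785 + (22/7 - ⅐*100)) + 1198) = 1/(2*(22/7 - 100/7)*(1785 + (22/7 - 100/7)) + 1198) = 1/(2*(-78/7)*(1785 - 78/7) + 1198) = 1/(2*(-78/7)*(12417/7) + 1198) = 1/(-1937052/49 + 1198) = 1/(-1878350/49) = -49/1878350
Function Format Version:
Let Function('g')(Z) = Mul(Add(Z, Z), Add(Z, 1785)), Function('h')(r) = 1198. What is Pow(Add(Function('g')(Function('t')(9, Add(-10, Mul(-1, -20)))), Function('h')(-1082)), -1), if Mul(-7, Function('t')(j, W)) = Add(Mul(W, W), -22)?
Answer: Rational(-49, 1878350) ≈ -2.6087e-5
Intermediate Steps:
Function('t')(j, W) = Add(Rational(22, 7), Mul(Rational(-1, 7), Pow(W, 2))) (Function('t')(j, W) = Mul(Rational(-1, 7), Add(Mul(W, W), -22)) = Mul(Rational(-1, 7), Add(Pow(W, 2), -22)) = Mul(Rational(-1, 7), Add(-22, Pow(W, 2))) = Add(Rational(22, 7), Mul(Rational(-1, 7), Pow(W, 2))))
Function('g')(Z) = Mul(2, Z, Add(1785, Z)) (Function('g')(Z) = Mul(Mul(2, Z), Add(1785, Z)) = Mul(2, Z, Add(1785, Z)))
Pow(Add(Function('g')(Function('t')(9, Add(-10, Mul(-1, -20)))), Function('h')(-1082)), -1) = Pow(Add(Mul(2, Add(Rational(22, 7), Mul(Rational(-1, 7), Pow(Add(-10, Mul(-1, -20)), 2))), Add(1785, Add(Rational(22, 7), Mul(Rational(-1, 7), Pow(Add(-10, Mul(-1, -20)), 2))))), 1198), -1) = Pow(Add(Mul(2, Add(Rational(22, 7), Mul(Rational(-1, 7), Pow(Add(-10, 20), 2))), Add(1785, Add(Rational(22, 7), Mul(Rational(-1, 7), Pow(Add(-10, 20), 2))))), 1198), -1) = Pow(Add(Mul(2, Add(Rational(22, 7), Mul(Rational(-1, 7), Pow(10, 2))), Add(1785, Add(Rational(22, 7), Mul(Rational(-1, 7), Pow(10, 2))))), 1198), -1) = Pow(Add(Mul(2, Add(Rational(22, 7), Mul(Rational(-1, 7), 100)), Add(1785, Add(Rational(22, 7), Mul(Rational(-1, 7), 100)))), 1198), -1) = Pow(Add(Mul(2, Add(Rational(22, 7), Rational(-100, 7)), Add(1785, Add(Rational(22, 7), Rational(-100, 7)))), 1198), -1) = Pow(Add(Mul(2, Rational(-78, 7), Add(1785, Rational(-78, 7))), 1198), -1) = Pow(Add(Mul(2, Rational(-78, 7), Rational(12417, 7)), 1198), -1) = Pow(Add(Rational(-1937052, 49), 1198), -1) = Pow(Rational(-1878350, 49), -1) = Rational(-49, 1878350)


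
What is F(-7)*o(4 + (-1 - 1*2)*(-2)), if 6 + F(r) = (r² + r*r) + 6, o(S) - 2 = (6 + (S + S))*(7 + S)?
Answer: 43512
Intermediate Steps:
o(S) = 2 + (6 + 2*S)*(7 + S) (o(S) = 2 + (6 + (S + S))*(7 + S) = 2 + (6 + 2*S)*(7 + S))
F(r) = 2*r² (F(r) = -6 + ((r² + r*r) + 6) = -6 + ((r² + r²) + 6) = -6 + (2*r² + 6) = -6 + (6 + 2*r²) = 2*r²)
F(-7)*o(4 + (-1 - 1*2)*(-2)) = (2*(-7)²)*(44 + 2*(4 + (-1 - 1*2)*(-2))² + 20*(4 + (-1 - 1*2)*(-2))) = (2*49)*(44 + 2*(4 + (-1 - 2)*(-2))² + 20*(4 + (-1 - 2)*(-2))) = 98*(44 + 2*(4 - 3*(-2))² + 20*(4 - 3*(-2))) = 98*(44 + 2*(4 + 6)² + 20*(4 + 6)) = 98*(44 + 2*10² + 20*10) = 98*(44 + 2*100 + 200) = 98*(44 + 200 + 200) = 98*444 = 43512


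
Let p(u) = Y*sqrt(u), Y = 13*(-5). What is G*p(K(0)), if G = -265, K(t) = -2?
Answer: 17225*I*sqrt(2) ≈ 24360.0*I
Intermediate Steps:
Y = -65
p(u) = -65*sqrt(u)
G*p(K(0)) = -(-17225)*sqrt(-2) = -(-17225)*I*sqrt(2) = 17225*I*sqrt(2)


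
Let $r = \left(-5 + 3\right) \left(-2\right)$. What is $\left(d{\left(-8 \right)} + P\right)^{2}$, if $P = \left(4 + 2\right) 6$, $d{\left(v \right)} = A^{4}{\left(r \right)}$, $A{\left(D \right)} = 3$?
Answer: $13689$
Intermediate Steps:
$r = 4$ ($r = \left(-2\right) \left(-2\right) = 4$)
$d{\left(v \right)} = 81$ ($d{\left(v \right)} = 3^{4} = 81$)
$P = 36$ ($P = 6 \cdot 6 = 36$)
$\left(d{\left(-8 \right)} + P\right)^{2} = \left(81 + 36\right)^{2} = 117^{2} = 13689$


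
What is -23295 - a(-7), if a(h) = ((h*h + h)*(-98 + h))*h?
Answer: -54165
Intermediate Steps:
a(h) = h*(-98 + h)*(h + h**2) (a(h) = ((h**2 + h)*(-98 + h))*h = ((h + h**2)*(-98 + h))*h = ((-98 + h)*(h + h**2))*h = h*(-98 + h)*(h + h**2))
-23295 - a(-7) = -23295 - (-7)**2*(-98 + (-7)**2 - 97*(-7)) = -23295 - 49*(-98 + 49 + 679) = -23295 - 49*630 = -23295 - 1*30870 = -23295 - 30870 = -54165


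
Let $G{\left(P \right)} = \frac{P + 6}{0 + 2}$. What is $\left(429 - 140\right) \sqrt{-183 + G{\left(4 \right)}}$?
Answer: $289 i \sqrt{178} \approx 3855.7 i$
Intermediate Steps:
$G{\left(P \right)} = 3 + \frac{P}{2}$ ($G{\left(P \right)} = \frac{6 + P}{2} = \left(6 + P\right) \frac{1}{2} = 3 + \frac{P}{2}$)
$\left(429 - 140\right) \sqrt{-183 + G{\left(4 \right)}} = \left(429 - 140\right) \sqrt{-183 + \left(3 + \frac{1}{2} \cdot 4\right)} = \left(429 - 140\right) \sqrt{-183 + \left(3 + 2\right)} = 289 \sqrt{-183 + 5} = 289 \sqrt{-178} = 289 i \sqrt{178}$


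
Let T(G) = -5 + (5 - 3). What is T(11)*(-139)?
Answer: 417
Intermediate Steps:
T(G) = -3 (T(G) = -5 + 2 = -3)
T(11)*(-139) = -3*(-139) = 417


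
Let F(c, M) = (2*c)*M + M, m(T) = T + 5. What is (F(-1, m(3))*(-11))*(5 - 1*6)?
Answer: -88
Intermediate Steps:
m(T) = 5 + T
F(c, M) = M + 2*M*c (F(c, M) = 2*M*c + M = M + 2*M*c)
(F(-1, m(3))*(-11))*(5 - 1*6) = (((5 + 3)*(1 + 2*(-1)))*(-11))*(5 - 1*6) = ((8*(1 - 2))*(-11))*(5 - 6) = ((8*(-1))*(-11))*(-1) = -8*(-11)*(-1) = 88*(-1) = -88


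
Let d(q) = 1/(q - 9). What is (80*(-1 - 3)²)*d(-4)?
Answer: -1280/13 ≈ -98.462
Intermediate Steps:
d(q) = 1/(-9 + q)
(80*(-1 - 3)²)*d(-4) = (80*(-1 - 3)²)/(-9 - 4) = (80*(-4)²)/(-13) = (80*16)*(-1/13) = 1280*(-1/13) = -1280/13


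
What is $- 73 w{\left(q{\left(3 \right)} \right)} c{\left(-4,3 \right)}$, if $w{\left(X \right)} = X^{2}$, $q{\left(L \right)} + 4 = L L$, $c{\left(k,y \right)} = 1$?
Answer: $-1825$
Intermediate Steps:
$q{\left(L \right)} = -4 + L^{2}$ ($q{\left(L \right)} = -4 + L L = -4 + L^{2}$)
$- 73 w{\left(q{\left(3 \right)} \right)} c{\left(-4,3 \right)} = - 73 \left(-4 + 3^{2}\right)^{2} \cdot 1 = - 73 \left(-4 + 9\right)^{2} \cdot 1 = - 73 \cdot 5^{2} \cdot 1 = \left(-73\right) 25 \cdot 1 = \left(-1825\right) 1 = -1825$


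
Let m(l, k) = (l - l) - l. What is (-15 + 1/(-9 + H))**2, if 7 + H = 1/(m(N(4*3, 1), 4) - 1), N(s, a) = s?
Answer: 9909904/43681 ≈ 226.87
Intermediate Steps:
m(l, k) = -l (m(l, k) = 0 - l = -l)
H = -92/13 (H = -7 + 1/(-4*3 - 1) = -7 + 1/(-1*12 - 1) = -7 + 1/(-12 - 1) = -7 + 1/(-13) = -7 - 1/13 = -92/13 ≈ -7.0769)
(-15 + 1/(-9 + H))**2 = (-15 + 1/(-9 - 92/13))**2 = (-15 + 1/(-209/13))**2 = (-15 - 13/209)**2 = (-3148/209)**2 = 9909904/43681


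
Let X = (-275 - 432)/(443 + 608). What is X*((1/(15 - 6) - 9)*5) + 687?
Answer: 6781133/9459 ≈ 716.90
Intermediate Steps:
X = -707/1051 ≈ -0.67269
X*((1/(15 - 6) - 9)*5) + 687 = -707*(1/(15 - 6) - 9)*5/1051 + 687 = -707*(1/9 - 9)*5/1051 + 687 = -707*(⅑ - 9)*5/1051 + 687 = -(-56560)*5/9459 + 687 = -707/1051*(-400/9) + 687 = 282800/9459 + 687 = 6781133/9459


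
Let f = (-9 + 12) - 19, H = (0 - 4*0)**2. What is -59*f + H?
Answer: 944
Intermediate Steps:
H = 0 (H = (0 + 0)**2 = 0**2 = 0)
f = -16 (f = 3 - 19 = -16)
-59*f + H = -59*(-16) + 0 = 944 + 0 = 944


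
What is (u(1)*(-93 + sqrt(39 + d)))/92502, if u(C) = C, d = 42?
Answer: -14/15417 ≈ -0.00090809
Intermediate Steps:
(u(1)*(-93 + sqrt(39 + d)))/92502 = (1*(-93 + sqrt(39 + 42)))/92502 = (1*(-93 + sqrt(81)))*(1/92502) = (1*(-93 + 9))*(1/92502) = (1*(-84))*(1/92502) = -84*1/92502 = -14/15417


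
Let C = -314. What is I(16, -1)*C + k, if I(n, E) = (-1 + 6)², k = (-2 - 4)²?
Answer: -7814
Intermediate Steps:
k = 36 (k = (-6)² = 36)
I(n, E) = 25 (I(n, E) = 5² = 25)
I(16, -1)*C + k = 25*(-314) + 36 = -7850 + 36 = -7814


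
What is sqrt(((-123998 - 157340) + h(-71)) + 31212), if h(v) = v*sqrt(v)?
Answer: sqrt(-250126 - 71*I*sqrt(71)) ≈ 0.5981 - 500.13*I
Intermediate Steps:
h(v) = v**(3/2)
sqrt(((-123998 - 157340) + h(-71)) + 31212) = sqrt(((-123998 - 157340) + (-71)**(3/2)) + 31212) = sqrt((-281338 - 71*I*sqrt(71)) + 31212) = sqrt(-250126 - 71*I*sqrt(71))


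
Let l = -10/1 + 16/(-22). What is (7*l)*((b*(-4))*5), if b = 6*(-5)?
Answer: -495600/11 ≈ -45055.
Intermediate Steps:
b = -30
l = -118/11 (l = -10*1 + 16*(-1/22) = -10 - 8/11 = -118/11 ≈ -10.727)
(7*l)*((b*(-4))*5) = (7*(-118/11))*(-30*(-4)*5) = -99120*5/11 = -826/11*600 = -495600/11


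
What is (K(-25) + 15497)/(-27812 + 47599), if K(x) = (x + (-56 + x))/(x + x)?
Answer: 387478/494675 ≈ 0.78330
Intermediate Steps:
K(x) = (-56 + 2*x)/(2*x) (K(x) = (-56 + 2*x)/((2*x)) = (-56 + 2*x)*(1/(2*x)) = (-56 + 2*x)/(2*x))
(K(-25) + 15497)/(-27812 + 47599) = ((-28 - 25)/(-25) + 15497)/(-27812 + 47599) = (-1/25*(-53) + 15497)/19787 = (53/25 + 15497)*(1/19787) = (387478/25)*(1/19787) = 387478/494675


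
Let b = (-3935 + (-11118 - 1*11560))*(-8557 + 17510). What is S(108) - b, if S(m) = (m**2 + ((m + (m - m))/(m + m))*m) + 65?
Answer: 238277972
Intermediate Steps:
S(m) = 65 + m**2 + m/2 (S(m) = (m**2 + ((m + 0)/((2*m)))*m) + 65 = (m**2 + (m*(1/(2*m)))*m) + 65 = (m**2 + m/2) + 65 = 65 + m**2 + m/2)
b = -238266189 (b = (-3935 + (-11118 - 11560))*8953 = (-3935 - 22678)*8953 = -26613*8953 = -238266189)
S(108) - b = (65 + 108**2 + (1/2)*108) - 1*(-238266189) = (65 + 11664 + 54) + 238266189 = 11783 + 238266189 = 238277972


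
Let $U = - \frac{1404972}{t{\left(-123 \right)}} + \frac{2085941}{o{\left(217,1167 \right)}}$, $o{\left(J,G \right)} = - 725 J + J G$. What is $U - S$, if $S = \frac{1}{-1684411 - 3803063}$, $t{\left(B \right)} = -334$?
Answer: $\frac{7147075492801481}{1690314847431} \approx 4228.3$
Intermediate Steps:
$o{\left(J,G \right)} = - 725 J + G J$
$S = - \frac{1}{5487474}$ ($S = \frac{1}{-5487474} = - \frac{1}{5487474} \approx -1.8223 \cdot 10^{-7}$)
$U = \frac{5209738027}{1232126}$ ($U = - \frac{1404972}{-334} + \frac{2085941}{217 \left(-725 + 1167\right)} = \left(-1404972\right) \left(- \frac{1}{334}\right) + \frac{2085941}{217 \cdot 442} = \frac{702486}{167} + \frac{2085941}{95914} = \frac{702486}{167} + 2085941 \cdot \frac{1}{95914} = \frac{702486}{167} + \frac{160457}{7378} = \frac{5209738027}{1232126} \approx 4228.3$)
$U - S = \frac{5209738027}{1232126} - - \frac{1}{5487474} = \frac{5209738027}{1232126} + \frac{1}{5487474} = \frac{7147075492801481}{1690314847431}$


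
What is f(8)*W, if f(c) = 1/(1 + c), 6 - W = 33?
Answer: -3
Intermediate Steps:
W = -27 (W = 6 - 1*33 = 6 - 33 = -27)
f(8)*W = -27/(1 + 8) = -27/9 = (1/9)*(-27) = -3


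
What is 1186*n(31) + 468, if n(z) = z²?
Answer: 1140214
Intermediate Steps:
1186*n(31) + 468 = 1186*31² + 468 = 1186*961 + 468 = 1139746 + 468 = 1140214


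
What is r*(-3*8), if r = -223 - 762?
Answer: 23640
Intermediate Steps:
r = -985
r*(-3*8) = -(-2955)*8 = -985*(-24) = 23640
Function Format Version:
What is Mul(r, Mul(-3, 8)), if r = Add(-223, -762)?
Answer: 23640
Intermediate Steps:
r = -985
Mul(r, Mul(-3, 8)) = Mul(-985, Mul(-3, 8)) = Mul(-985, -24) = 23640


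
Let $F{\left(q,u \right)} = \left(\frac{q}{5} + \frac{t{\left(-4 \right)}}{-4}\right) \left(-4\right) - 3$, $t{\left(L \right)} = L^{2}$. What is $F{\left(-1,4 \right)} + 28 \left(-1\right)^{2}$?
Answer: $\frac{209}{5} \approx 41.8$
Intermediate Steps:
$F{\left(q,u \right)} = 13 - \frac{4 q}{5}$ ($F{\left(q,u \right)} = \left(\frac{q}{5} + \frac{\left(-4\right)^{2}}{-4}\right) \left(-4\right) - 3 = \left(q \frac{1}{5} + 16 \left(- \frac{1}{4}\right)\right) \left(-4\right) - 3 = \left(\frac{q}{5} - 4\right) \left(-4\right) - 3 = \left(-4 + \frac{q}{5}\right) \left(-4\right) - 3 = \left(16 - \frac{4 q}{5}\right) - 3 = 13 - \frac{4 q}{5}$)
$F{\left(-1,4 \right)} + 28 \left(-1\right)^{2} = \left(13 - - \frac{4}{5}\right) + 28 \left(-1\right)^{2} = \left(13 + \frac{4}{5}\right) + 28 \cdot 1 = \frac{69}{5} + 28 = \frac{209}{5}$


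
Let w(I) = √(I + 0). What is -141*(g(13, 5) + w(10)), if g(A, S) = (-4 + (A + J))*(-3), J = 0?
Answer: 3807 - 141*√10 ≈ 3361.1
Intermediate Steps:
g(A, S) = 12 - 3*A (g(A, S) = (-4 + (A + 0))*(-3) = (-4 + A)*(-3) = 12 - 3*A)
w(I) = √I
-141*(g(13, 5) + w(10)) = -141*((12 - 3*13) + √10) = -141*((12 - 39) + √10) = -141*(-27 + √10) = 3807 - 141*√10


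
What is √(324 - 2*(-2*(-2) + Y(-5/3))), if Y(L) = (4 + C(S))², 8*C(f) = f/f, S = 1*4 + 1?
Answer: √18046/8 ≈ 16.792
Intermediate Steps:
S = 5 (S = 4 + 1 = 5)
C(f) = ⅛ (C(f) = (f/f)/8 = (⅛)*1 = ⅛)
Y(L) = 1089/64 (Y(L) = (4 + ⅛)² = (33/8)² = 1089/64)
√(324 - 2*(-2*(-2) + Y(-5/3))) = √(324 - 2*(-2*(-2) + 1089/64)) = √(324 - 2*(4 + 1089/64)) = √(324 - 2*1345/64) = √(324 - 1345/32) = √(9023/32) = √18046/8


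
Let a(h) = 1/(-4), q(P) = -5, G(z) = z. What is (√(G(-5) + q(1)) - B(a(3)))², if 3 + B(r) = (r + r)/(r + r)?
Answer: (2 + I*√10)² ≈ -6.0 + 12.649*I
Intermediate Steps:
a(h) = -¼
B(r) = -2 (B(r) = -3 + (r + r)/(r + r) = -3 + (2*r)/((2*r)) = -3 + (2*r)*(1/(2*r)) = -3 + 1 = -2)
(√(G(-5) + q(1)) - B(a(3)))² = (√(-5 - 5) - 1*(-2))² = (√(-10) + 2)² = (I*√10 + 2)² = (2 + I*√10)²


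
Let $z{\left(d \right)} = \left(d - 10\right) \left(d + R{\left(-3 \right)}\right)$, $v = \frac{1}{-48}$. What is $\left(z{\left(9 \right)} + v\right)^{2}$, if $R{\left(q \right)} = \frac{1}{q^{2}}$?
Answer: $\frac{1729225}{20736} \approx 83.392$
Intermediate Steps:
$R{\left(q \right)} = \frac{1}{q^{2}}$
$v = - \frac{1}{48} \approx -0.020833$
$z{\left(d \right)} = \left(-10 + d\right) \left(\frac{1}{9} + d\right)$ ($z{\left(d \right)} = \left(d - 10\right) \left(d + \frac{1}{9}\right) = \left(-10 + d\right) \left(d + \frac{1}{9}\right) = \left(-10 + d\right) \left(\frac{1}{9} + d\right)$)
$\left(z{\left(9 \right)} + v\right)^{2} = \left(\left(- \frac{10}{9} + 9^{2} - 89\right) - \frac{1}{48}\right)^{2} = \left(\left(- \frac{10}{9} + 81 - 89\right) - \frac{1}{48}\right)^{2} = \left(- \frac{82}{9} - \frac{1}{48}\right)^{2} = \left(- \frac{1315}{144}\right)^{2} = \frac{1729225}{20736}$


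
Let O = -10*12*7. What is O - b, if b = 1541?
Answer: -2381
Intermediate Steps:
O = -840 (O = -120*7 = -840)
O - b = -840 - 1*1541 = -840 - 1541 = -2381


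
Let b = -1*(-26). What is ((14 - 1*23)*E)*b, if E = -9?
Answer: 2106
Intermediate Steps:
b = 26
((14 - 1*23)*E)*b = ((14 - 1*23)*(-9))*26 = ((14 - 23)*(-9))*26 = -9*(-9)*26 = 81*26 = 2106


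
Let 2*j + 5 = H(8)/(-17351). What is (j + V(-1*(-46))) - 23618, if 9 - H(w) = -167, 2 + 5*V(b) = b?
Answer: -4096866947/173510 ≈ -23612.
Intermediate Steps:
V(b) = -⅖ + b/5
H(w) = 176 (H(w) = 9 - 1*(-167) = 9 + 167 = 176)
j = -86931/34702 (j = -5/2 + (176/(-17351))/2 = -5/2 + (176*(-1/17351))/2 = -5/2 + (½)*(-176/17351) = -5/2 - 88/17351 = -86931/34702 ≈ -2.5051)
(j + V(-1*(-46))) - 23618 = (-86931/34702 + (-⅖ + (-1*(-46))/5)) - 23618 = (-86931/34702 + (-⅖ + (⅕)*46)) - 23618 = (-86931/34702 + (-⅖ + 46/5)) - 23618 = (-86931/34702 + 44/5) - 23618 = 1092233/173510 - 23618 = -4096866947/173510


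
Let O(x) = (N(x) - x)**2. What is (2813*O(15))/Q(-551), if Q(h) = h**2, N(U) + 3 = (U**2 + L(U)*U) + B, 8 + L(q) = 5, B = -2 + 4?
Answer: 2608912/10469 ≈ 249.20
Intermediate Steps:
B = 2
L(q) = -3 (L(q) = -8 + 5 = -3)
N(U) = -1 + U**2 - 3*U (N(U) = -3 + ((U**2 - 3*U) + 2) = -3 + (2 + U**2 - 3*U) = -1 + U**2 - 3*U)
O(x) = (-1 + x**2 - 4*x)**2 (O(x) = ((-1 + x**2 - 3*x) - x)**2 = (-1 + x**2 - 4*x)**2)
(2813*O(15))/Q(-551) = (2813*(-1 + 15**2 - 4*15)**2)/((-551)**2) = (2813*(-1 + 225 - 60)**2)/303601 = (2813*164**2)*(1/303601) = (2813*26896)*(1/303601) = 75658448*(1/303601) = 2608912/10469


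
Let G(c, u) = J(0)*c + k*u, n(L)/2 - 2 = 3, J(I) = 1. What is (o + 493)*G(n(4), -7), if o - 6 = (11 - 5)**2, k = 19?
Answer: -65805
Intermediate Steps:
n(L) = 10 (n(L) = 4 + 2*3 = 4 + 6 = 10)
G(c, u) = c + 19*u (G(c, u) = 1*c + 19*u = c + 19*u)
o = 42 (o = 6 + (11 - 5)**2 = 6 + 6**2 = 6 + 36 = 42)
(o + 493)*G(n(4), -7) = (42 + 493)*(10 + 19*(-7)) = 535*(10 - 133) = 535*(-123) = -65805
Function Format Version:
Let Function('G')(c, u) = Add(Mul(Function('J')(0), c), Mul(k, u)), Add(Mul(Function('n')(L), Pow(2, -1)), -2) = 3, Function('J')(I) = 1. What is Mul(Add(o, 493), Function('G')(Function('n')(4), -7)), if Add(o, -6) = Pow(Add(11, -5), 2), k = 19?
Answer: -65805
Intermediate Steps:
Function('n')(L) = 10 (Function('n')(L) = Add(4, Mul(2, 3)) = Add(4, 6) = 10)
Function('G')(c, u) = Add(c, Mul(19, u)) (Function('G')(c, u) = Add(Mul(1, c), Mul(19, u)) = Add(c, Mul(19, u)))
o = 42 (o = Add(6, Pow(Add(11, -5), 2)) = Add(6, Pow(6, 2)) = Add(6, 36) = 42)
Mul(Add(o, 493), Function('G')(Function('n')(4), -7)) = Mul(Add(42, 493), Add(10, Mul(19, -7))) = Mul(535, Add(10, -133)) = Mul(535, -123) = -65805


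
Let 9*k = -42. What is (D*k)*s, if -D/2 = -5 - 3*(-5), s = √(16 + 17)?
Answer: 280*√33/3 ≈ 536.16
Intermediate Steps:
k = -14/3 (k = (⅑)*(-42) = -14/3 ≈ -4.6667)
s = √33 ≈ 5.7446
D = -20 (D = -2*(-5 - 3*(-5)) = -2*(-5 + 15) = -2*10 = -20)
(D*k)*s = (-20*(-14/3))*√33 = 280*√33/3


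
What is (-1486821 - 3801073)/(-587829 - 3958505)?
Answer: 2643947/2273167 ≈ 1.1631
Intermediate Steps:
(-1486821 - 3801073)/(-587829 - 3958505) = -5287894/(-4546334) = -5287894*(-1/4546334) = 2643947/2273167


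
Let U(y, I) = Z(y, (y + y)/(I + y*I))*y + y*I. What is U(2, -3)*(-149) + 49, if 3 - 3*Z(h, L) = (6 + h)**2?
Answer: 21007/3 ≈ 7002.3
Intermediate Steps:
Z(h, L) = 1 - (6 + h)**2/3
U(y, I) = I*y + y*(1 - (6 + y)**2/3) (U(y, I) = (1 - (6 + y)**2/3)*y + y*I = y*(1 - (6 + y)**2/3) + I*y = I*y + y*(1 - (6 + y)**2/3))
U(2, -3)*(-149) + 49 = ((1/3)*2*(3 - (6 + 2)**2 + 3*(-3)))*(-149) + 49 = ((1/3)*2*(3 - 1*8**2 - 9))*(-149) + 49 = ((1/3)*2*(3 - 1*64 - 9))*(-149) + 49 = ((1/3)*2*(3 - 64 - 9))*(-149) + 49 = ((1/3)*2*(-70))*(-149) + 49 = -140/3*(-149) + 49 = 20860/3 + 49 = 21007/3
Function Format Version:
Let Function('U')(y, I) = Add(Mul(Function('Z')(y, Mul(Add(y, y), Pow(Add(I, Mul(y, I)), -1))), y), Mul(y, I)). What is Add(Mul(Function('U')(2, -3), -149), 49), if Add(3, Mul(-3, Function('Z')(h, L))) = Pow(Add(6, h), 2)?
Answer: Rational(21007, 3) ≈ 7002.3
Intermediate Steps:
Function('Z')(h, L) = Add(1, Mul(Rational(-1, 3), Pow(Add(6, h), 2)))
Function('U')(y, I) = Add(Mul(I, y), Mul(y, Add(1, Mul(Rational(-1, 3), Pow(Add(6, y), 2))))) (Function('U')(y, I) = Add(Mul(Add(1, Mul(Rational(-1, 3), Pow(Add(6, y), 2))), y), Mul(y, I)) = Add(Mul(y, Add(1, Mul(Rational(-1, 3), Pow(Add(6, y), 2)))), Mul(I, y)) = Add(Mul(I, y), Mul(y, Add(1, Mul(Rational(-1, 3), Pow(Add(6, y), 2))))))
Add(Mul(Function('U')(2, -3), -149), 49) = Add(Mul(Mul(Rational(1, 3), 2, Add(3, Mul(-1, Pow(Add(6, 2), 2)), Mul(3, -3))), -149), 49) = Add(Mul(Mul(Rational(1, 3), 2, Add(3, Mul(-1, Pow(8, 2)), -9)), -149), 49) = Add(Mul(Mul(Rational(1, 3), 2, Add(3, Mul(-1, 64), -9)), -149), 49) = Add(Mul(Mul(Rational(1, 3), 2, Add(3, -64, -9)), -149), 49) = Add(Mul(Mul(Rational(1, 3), 2, -70), -149), 49) = Add(Mul(Rational(-140, 3), -149), 49) = Add(Rational(20860, 3), 49) = Rational(21007, 3)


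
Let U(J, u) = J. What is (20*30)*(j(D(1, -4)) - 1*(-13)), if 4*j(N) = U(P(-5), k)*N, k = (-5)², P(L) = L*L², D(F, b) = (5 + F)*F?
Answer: -104700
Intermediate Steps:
D(F, b) = F*(5 + F)
P(L) = L³
k = 25
j(N) = -125*N/4 (j(N) = ((-5)³*N)/4 = (-125*N)/4 = -125*N/4)
(20*30)*(j(D(1, -4)) - 1*(-13)) = (20*30)*(-125*(5 + 1)/4 - 1*(-13)) = 600*(-125*6/4 + 13) = 600*(-125/4*6 + 13) = 600*(-375/2 + 13) = 600*(-349/2) = -104700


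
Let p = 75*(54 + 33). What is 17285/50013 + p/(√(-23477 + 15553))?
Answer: 17285/50013 - 6525*I*√1981/3962 ≈ 0.34561 - 73.301*I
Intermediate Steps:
p = 6525 (p = 75*87 = 6525)
17285/50013 + p/(√(-23477 + 15553)) = 17285/50013 + 6525/(√(-23477 + 15553)) = 17285*(1/50013) + 6525/(√(-7924)) = 17285/50013 + 6525/((2*I*√1981)) = 17285/50013 + 6525*(-I*√1981/3962) = 17285/50013 - 6525*I*√1981/3962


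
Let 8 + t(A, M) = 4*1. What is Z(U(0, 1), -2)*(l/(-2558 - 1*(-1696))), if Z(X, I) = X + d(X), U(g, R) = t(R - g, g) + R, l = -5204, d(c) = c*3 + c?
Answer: -39030/431 ≈ -90.557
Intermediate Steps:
t(A, M) = -4 (t(A, M) = -8 + 4*1 = -8 + 4 = -4)
d(c) = 4*c (d(c) = 3*c + c = 4*c)
U(g, R) = -4 + R
Z(X, I) = 5*X (Z(X, I) = X + 4*X = 5*X)
Z(U(0, 1), -2)*(l/(-2558 - 1*(-1696))) = (5*(-4 + 1))*(-5204/(-2558 - 1*(-1696))) = (5*(-3))*(-5204/(-2558 + 1696)) = -(-78060)/(-862) = -(-78060)*(-1)/862 = -15*2602/431 = -39030/431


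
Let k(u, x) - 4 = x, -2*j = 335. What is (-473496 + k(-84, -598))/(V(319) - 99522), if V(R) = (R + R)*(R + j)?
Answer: 31606/191 ≈ 165.48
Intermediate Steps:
j = -335/2 (j = -1/2*335 = -335/2 ≈ -167.50)
k(u, x) = 4 + x
V(R) = 2*R*(-335/2 + R) (V(R) = (R + R)*(R - 335/2) = (2*R)*(-335/2 + R) = 2*R*(-335/2 + R))
(-473496 + k(-84, -598))/(V(319) - 99522) = (-473496 + (4 - 598))/(319*(-335 + 2*319) - 99522) = (-473496 - 594)/(319*(-335 + 638) - 99522) = -474090/(319*303 - 99522) = -474090/(96657 - 99522) = -474090/(-2865) = -474090*(-1/2865) = 31606/191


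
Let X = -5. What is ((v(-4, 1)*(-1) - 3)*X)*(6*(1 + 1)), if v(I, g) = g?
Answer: 240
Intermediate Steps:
((v(-4, 1)*(-1) - 3)*X)*(6*(1 + 1)) = ((1*(-1) - 3)*(-5))*(6*(1 + 1)) = ((-1 - 3)*(-5))*(6*2) = -4*(-5)*12 = 20*12 = 240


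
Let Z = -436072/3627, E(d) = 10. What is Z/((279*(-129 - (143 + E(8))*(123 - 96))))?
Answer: 8386/82900665 ≈ 0.00010116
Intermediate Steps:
Z = -33544/279 (Z = -436072*1/3627 = -33544/279 ≈ -120.23)
Z/((279*(-129 - (143 + E(8))*(123 - 96)))) = -33544*1/(279*(-129 - (143 + 10)*(123 - 96)))/279 = -33544*1/(279*(-129 - 153*27))/279 = -33544*1/(279*(-129 - 1*4131))/279 = -33544*1/(279*(-129 - 4131))/279 = -33544/(279*(279*(-4260))) = -33544/279/(-1188540) = -33544/279*(-1/1188540) = 8386/82900665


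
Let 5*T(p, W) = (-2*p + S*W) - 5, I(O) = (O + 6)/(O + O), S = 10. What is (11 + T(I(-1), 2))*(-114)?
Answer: -1710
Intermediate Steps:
I(O) = (6 + O)/(2*O) (I(O) = (6 + O)/((2*O)) = (6 + O)*(1/(2*O)) = (6 + O)/(2*O))
T(p, W) = -1 + 2*W - 2*p/5 (T(p, W) = ((-2*p + 10*W) - 5)/5 = (-5 - 2*p + 10*W)/5 = -1 + 2*W - 2*p/5)
(11 + T(I(-1), 2))*(-114) = (11 + (-1 + 2*2 - (6 - 1)/(5*(-1))))*(-114) = (11 + (-1 + 4 - (-1)*5/5))*(-114) = (11 + (-1 + 4 - ⅖*(-5/2)))*(-114) = (11 + (-1 + 4 + 1))*(-114) = (11 + 4)*(-114) = 15*(-114) = -1710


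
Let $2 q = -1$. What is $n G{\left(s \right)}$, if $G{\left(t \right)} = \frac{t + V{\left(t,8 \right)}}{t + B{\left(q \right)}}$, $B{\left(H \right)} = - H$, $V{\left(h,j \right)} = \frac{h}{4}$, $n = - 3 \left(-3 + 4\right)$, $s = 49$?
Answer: $- \frac{245}{66} \approx -3.7121$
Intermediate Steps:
$n = -3$ ($n = \left(-3\right) 1 = -3$)
$q = - \frac{1}{2}$ ($q = \frac{1}{2} \left(-1\right) = - \frac{1}{2} \approx -0.5$)
$V{\left(h,j \right)} = \frac{h}{4}$ ($V{\left(h,j \right)} = h \frac{1}{4} = \frac{h}{4}$)
$G{\left(t \right)} = \frac{5 t}{4 \left(\frac{1}{2} + t\right)}$ ($G{\left(t \right)} = \frac{t + \frac{t}{4}}{t - - \frac{1}{2}} = \frac{\frac{5}{4} t}{t + \frac{1}{2}} = \frac{\frac{5}{4} t}{\frac{1}{2} + t} = \frac{5 t}{4 \left(\frac{1}{2} + t\right)}$)
$n G{\left(s \right)} = - 3 \cdot \frac{5}{2} \cdot 49 \frac{1}{1 + 2 \cdot 49} = - 3 \cdot \frac{5}{2} \cdot 49 \frac{1}{1 + 98} = - 3 \cdot \frac{5}{2} \cdot 49 \cdot \frac{1}{99} = \left(-3\right) \frac{245}{198} = - \frac{245}{66}$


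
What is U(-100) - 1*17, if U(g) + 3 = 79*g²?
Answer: 789980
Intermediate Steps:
U(g) = -3 + 79*g²
U(-100) - 1*17 = (-3 + 79*(-100)²) - 1*17 = (-3 + 79*10000) - 17 = (-3 + 790000) - 17 = 789997 - 17 = 789980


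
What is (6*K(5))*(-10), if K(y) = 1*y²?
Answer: -1500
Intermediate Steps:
K(y) = y²
(6*K(5))*(-10) = (6*5²)*(-10) = (6*25)*(-10) = 150*(-10) = -1500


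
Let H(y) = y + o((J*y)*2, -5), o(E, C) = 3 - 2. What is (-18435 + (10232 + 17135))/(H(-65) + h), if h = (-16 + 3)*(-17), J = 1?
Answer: 8932/157 ≈ 56.892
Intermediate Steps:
h = 221 (h = -13*(-17) = 221)
o(E, C) = 1
H(y) = 1 + y (H(y) = y + 1 = 1 + y)
(-18435 + (10232 + 17135))/(H(-65) + h) = (-18435 + (10232 + 17135))/((1 - 65) + 221) = (-18435 + 27367)/(-64 + 221) = 8932/157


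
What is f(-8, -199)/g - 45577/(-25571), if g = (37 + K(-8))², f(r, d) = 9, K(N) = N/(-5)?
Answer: 243350164/136070597 ≈ 1.7884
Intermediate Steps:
K(N) = -N/5 (K(N) = N*(-⅕) = -N/5)
g = 37249/25 (g = (37 - ⅕*(-8))² = (37 + 8/5)² = (193/5)² = 37249/25 ≈ 1490.0)
f(-8, -199)/g - 45577/(-25571) = 9/(37249/25) - 45577/(-25571) = 9*(25/37249) - 45577*(-1/25571) = 225/37249 + 6511/3653 = 243350164/136070597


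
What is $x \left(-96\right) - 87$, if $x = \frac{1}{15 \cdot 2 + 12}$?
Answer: $- \frac{625}{7} \approx -89.286$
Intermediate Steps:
$x = \frac{1}{42}$ ($x = \frac{1}{30 + 12} = \frac{1}{42} \approx 0.02381$)
$x \left(-96\right) - 87 = \frac{1}{42} \left(-96\right) - 87 = - \frac{16}{7} - 87 = - \frac{625}{7}$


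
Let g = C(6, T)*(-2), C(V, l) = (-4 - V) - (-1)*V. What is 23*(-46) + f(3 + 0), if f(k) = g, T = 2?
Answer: -1050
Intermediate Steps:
C(V, l) = -4 (C(V, l) = (-4 - V) + V = -4)
g = 8 (g = -4*(-2) = 8)
f(k) = 8
23*(-46) + f(3 + 0) = 23*(-46) + 8 = -1058 + 8 = -1050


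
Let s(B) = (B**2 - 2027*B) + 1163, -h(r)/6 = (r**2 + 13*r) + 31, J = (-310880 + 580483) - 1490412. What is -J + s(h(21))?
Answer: 30263562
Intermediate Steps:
J = -1220809 (J = 269603 - 1490412 = -1220809)
h(r) = -186 - 78*r - 6*r**2 (h(r) = -6*((r**2 + 13*r) + 31) = -6*(31 + r**2 + 13*r) = -186 - 78*r - 6*r**2)
s(B) = 1163 + B**2 - 2027*B
-J + s(h(21)) = -1*(-1220809) + (1163 + (-186 - 78*21 - 6*21**2)**2 - 2027*(-186 - 78*21 - 6*21**2)) = 1220809 + (1163 + (-186 - 1638 - 6*441)**2 - 2027*(-186 - 1638 - 6*441)) = 1220809 + (1163 + (-186 - 1638 - 2646)**2 - 2027*(-186 - 1638 - 2646)) = 1220809 + (1163 + (-4470)**2 - 2027*(-4470)) = 1220809 + (1163 + 19980900 + 9060690) = 1220809 + 29042753 = 30263562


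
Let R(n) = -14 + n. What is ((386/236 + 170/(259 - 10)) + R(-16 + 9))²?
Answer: 301296699025/863301924 ≈ 349.00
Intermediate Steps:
((386/236 + 170/(259 - 10)) + R(-16 + 9))² = ((386/236 + 170/(259 - 10)) + (-14 + (-16 + 9)))² = ((386*(1/236) + 170/249) + (-14 - 7))² = ((193/118 + 170*(1/249)) - 21)² = ((193/118 + 170/249) - 21)² = (68117/29382 - 21)² = (-548905/29382)² = 301296699025/863301924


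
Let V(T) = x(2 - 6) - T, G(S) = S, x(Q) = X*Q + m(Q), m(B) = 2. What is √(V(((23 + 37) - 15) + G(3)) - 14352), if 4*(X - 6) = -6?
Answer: 4*I*√901 ≈ 120.07*I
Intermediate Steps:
X = 9/2 (X = 6 + (¼)*(-6) = 6 - 3/2 = 9/2 ≈ 4.5000)
x(Q) = 2 + 9*Q/2 (x(Q) = 9*Q/2 + 2 = 2 + 9*Q/2)
V(T) = -16 - T (V(T) = (2 + 9*(2 - 6)/2) - T = (2 + (9/2)*(-4)) - T = (2 - 18) - T = -16 - T)
√(V(((23 + 37) - 15) + G(3)) - 14352) = √((-16 - (((23 + 37) - 15) + 3)) - 14352) = √((-16 - ((60 - 15) + 3)) - 14352) = √((-16 - (45 + 3)) - 14352) = √((-16 - 1*48) - 14352) = √((-16 - 48) - 14352) = √(-64 - 14352) = √(-14416) = 4*I*√901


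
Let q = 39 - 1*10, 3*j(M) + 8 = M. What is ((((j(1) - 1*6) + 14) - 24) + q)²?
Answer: 1024/9 ≈ 113.78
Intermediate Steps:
j(M) = -8/3 + M/3
q = 29 (q = 39 - 10 = 29)
((((j(1) - 1*6) + 14) - 24) + q)² = (((((-8/3 + (⅓)*1) - 1*6) + 14) - 24) + 29)² = (((((-8/3 + ⅓) - 6) + 14) - 24) + 29)² = ((((-7/3 - 6) + 14) - 24) + 29)² = (((-25/3 + 14) - 24) + 29)² = ((17/3 - 24) + 29)² = (-55/3 + 29)² = (32/3)² = 1024/9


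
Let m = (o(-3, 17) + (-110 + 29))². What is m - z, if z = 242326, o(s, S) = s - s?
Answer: -235765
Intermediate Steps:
o(s, S) = 0
m = 6561 (m = (0 + (-110 + 29))² = (0 - 81)² = (-81)² = 6561)
m - z = 6561 - 1*242326 = 6561 - 242326 = -235765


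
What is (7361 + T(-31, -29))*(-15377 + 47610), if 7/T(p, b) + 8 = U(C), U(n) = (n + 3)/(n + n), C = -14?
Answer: 50531577401/213 ≈ 2.3724e+8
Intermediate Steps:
U(n) = (3 + n)/(2*n) (U(n) = (3 + n)/((2*n)) = (3 + n)*(1/(2*n)) = (3 + n)/(2*n))
T(p, b) = -196/213 (T(p, b) = 7/(-8 + (1/2)*(3 - 14)/(-14)) = 7/(-8 + (1/2)*(-1/14)*(-11)) = 7/(-8 + 11/28) = 7/(-213/28) = 7*(-28/213) = -196/213)
(7361 + T(-31, -29))*(-15377 + 47610) = (7361 - 196/213)*(-15377 + 47610) = (1567697/213)*32233 = 50531577401/213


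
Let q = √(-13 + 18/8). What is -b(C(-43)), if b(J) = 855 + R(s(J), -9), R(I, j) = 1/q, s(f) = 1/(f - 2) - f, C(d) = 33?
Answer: -855 + 2*I*√43/43 ≈ -855.0 + 0.305*I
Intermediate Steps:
s(f) = 1/(-2 + f) - f
q = I*√43/2 (q = √(-13 + 18*(⅛)) = √(-13 + 9/4) = √(-43/4) = I*√43/2 ≈ 3.2787*I)
R(I, j) = -2*I*√43/43 (R(I, j) = 1/(I*√43/2) = -2*I*√43/43)
b(J) = 855 - 2*I*√43/43
-b(C(-43)) = -(855 - 2*I*√43/43) = -855 + 2*I*√43/43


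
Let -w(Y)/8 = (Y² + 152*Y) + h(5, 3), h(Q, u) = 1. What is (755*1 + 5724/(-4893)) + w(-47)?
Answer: 65608329/1631 ≈ 40226.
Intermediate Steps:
w(Y) = -8 - 1216*Y - 8*Y² (w(Y) = -8*((Y² + 152*Y) + 1) = -8*(1 + Y² + 152*Y) = -8 - 1216*Y - 8*Y²)
(755*1 + 5724/(-4893)) + w(-47) = (755*1 + 5724/(-4893)) + (-8 - 1216*(-47) - 8*(-47)²) = (755 + 5724*(-1/4893)) + (-8 + 57152 - 8*2209) = (755 - 1908/1631) + (-8 + 57152 - 17672) = 1229497/1631 + 39472 = 65608329/1631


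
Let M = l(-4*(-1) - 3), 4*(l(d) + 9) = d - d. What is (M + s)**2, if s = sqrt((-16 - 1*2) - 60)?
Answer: (9 - I*sqrt(78))**2 ≈ 3.0 - 158.97*I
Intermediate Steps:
l(d) = -9 (l(d) = -9 + (d - d)/4 = -9 + (1/4)*0 = -9 + 0 = -9)
s = I*sqrt(78) (s = sqrt((-16 - 2) - 60) = sqrt(-18 - 60) = sqrt(-78) = I*sqrt(78) ≈ 8.8318*I)
M = -9
(M + s)**2 = (-9 + I*sqrt(78))**2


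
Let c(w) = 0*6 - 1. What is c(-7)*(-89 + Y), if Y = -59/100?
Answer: 8959/100 ≈ 89.590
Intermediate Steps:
Y = -59/100 (Y = -59*1/100 = -59/100 ≈ -0.59000)
c(w) = -1 (c(w) = 0 - 1 = -1)
c(-7)*(-89 + Y) = -(-89 - 59/100) = -1*(-8959/100) = 8959/100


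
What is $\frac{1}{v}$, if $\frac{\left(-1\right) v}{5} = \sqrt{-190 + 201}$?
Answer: $- \frac{\sqrt{11}}{55} \approx -0.060302$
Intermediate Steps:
$v = - 5 \sqrt{11}$ ($v = - 5 \sqrt{-190 + 201} = - 5 \sqrt{11} \approx -16.583$)
$\frac{1}{v} = \frac{1}{\left(-5\right) \sqrt{11}} = - \frac{\sqrt{11}}{55}$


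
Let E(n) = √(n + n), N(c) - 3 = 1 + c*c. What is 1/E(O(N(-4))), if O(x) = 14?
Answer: √7/14 ≈ 0.18898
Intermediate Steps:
N(c) = 4 + c² (N(c) = 3 + (1 + c*c) = 3 + (1 + c²) = 4 + c²)
E(n) = √2*√n (E(n) = √(2*n) = √2*√n)
1/E(O(N(-4))) = 1/(√2*√14) = 1/(2*√7) = √7/14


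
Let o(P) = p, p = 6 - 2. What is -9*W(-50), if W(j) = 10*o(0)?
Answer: -360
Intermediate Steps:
p = 4
o(P) = 4
W(j) = 40 (W(j) = 10*4 = 40)
-9*W(-50) = -9*40 = -360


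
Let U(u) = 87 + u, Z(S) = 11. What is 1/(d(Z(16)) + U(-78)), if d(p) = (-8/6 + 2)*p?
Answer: 3/49 ≈ 0.061224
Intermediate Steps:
d(p) = 2*p/3 (d(p) = (-8*1/6 + 2)*p = (-4/3 + 2)*p = 2*p/3)
1/(d(Z(16)) + U(-78)) = 1/((2/3)*11 + (87 - 78)) = 1/(22/3 + 9) = 1/(49/3) = 3/49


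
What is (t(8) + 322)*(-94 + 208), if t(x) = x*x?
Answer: 44004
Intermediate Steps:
t(x) = x²
(t(8) + 322)*(-94 + 208) = (8² + 322)*(-94 + 208) = (64 + 322)*114 = 386*114 = 44004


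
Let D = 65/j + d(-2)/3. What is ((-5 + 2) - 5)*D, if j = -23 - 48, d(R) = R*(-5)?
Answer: -4120/213 ≈ -19.343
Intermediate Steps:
d(R) = -5*R
j = -71
D = 515/213 (D = 65/(-71) - 5*(-2)/3 = 65*(-1/71) + 10*(1/3) = -65/71 + 10/3 = 515/213 ≈ 2.4178)
((-5 + 2) - 5)*D = ((-5 + 2) - 5)*(515/213) = (-3 - 5)*(515/213) = -8*515/213 = -4120/213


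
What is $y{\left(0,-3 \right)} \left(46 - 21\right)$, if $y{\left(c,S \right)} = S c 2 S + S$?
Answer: $-75$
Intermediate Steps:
$y{\left(c,S \right)} = S + 2 c S^{2}$ ($y{\left(c,S \right)} = 2 S c S + S = 2 c S^{2} + S = S + 2 c S^{2}$)
$y{\left(0,-3 \right)} \left(46 - 21\right) = - 3 \left(1 + 2 \left(-3\right) 0\right) \left(46 - 21\right) = - 3 \left(1 + 0\right) \left(46 + \left(-74 + 53\right)\right) = \left(-3\right) 1 \left(46 - 21\right) = \left(-3\right) 25 = -75$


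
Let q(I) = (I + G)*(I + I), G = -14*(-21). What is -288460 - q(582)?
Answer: -1308124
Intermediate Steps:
G = 294
q(I) = 2*I*(294 + I) (q(I) = (I + 294)*(I + I) = (294 + I)*(2*I) = 2*I*(294 + I))
-288460 - q(582) = -288460 - 2*582*(294 + 582) = -288460 - 2*582*876 = -288460 - 1*1019664 = -288460 - 1019664 = -1308124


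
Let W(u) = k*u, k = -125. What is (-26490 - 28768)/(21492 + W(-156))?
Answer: -3947/2928 ≈ -1.3480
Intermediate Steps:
W(u) = -125*u
(-26490 - 28768)/(21492 + W(-156)) = (-26490 - 28768)/(21492 - 125*(-156)) = -55258/(21492 + 19500) = -55258/40992 = -55258*1/40992 = -3947/2928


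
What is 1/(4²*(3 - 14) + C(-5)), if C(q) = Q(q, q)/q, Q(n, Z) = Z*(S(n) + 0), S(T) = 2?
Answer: -1/174 ≈ -0.0057471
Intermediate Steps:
Q(n, Z) = 2*Z (Q(n, Z) = Z*(2 + 0) = Z*2 = 2*Z)
C(q) = 2 (C(q) = (2*q)/q = 2)
1/(4²*(3 - 14) + C(-5)) = 1/(4²*(3 - 14) + 2) = 1/(16*(-11) + 2) = 1/(-176 + 2) = 1/(-174) = -1/174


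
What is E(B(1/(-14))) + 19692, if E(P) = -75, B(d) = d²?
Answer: 19617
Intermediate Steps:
E(B(1/(-14))) + 19692 = -75 + 19692 = 19617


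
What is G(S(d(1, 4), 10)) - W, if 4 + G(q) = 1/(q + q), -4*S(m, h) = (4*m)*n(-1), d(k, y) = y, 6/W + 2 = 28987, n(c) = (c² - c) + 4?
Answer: -5594393/1391280 ≈ -4.0210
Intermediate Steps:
n(c) = 4 + c² - c
W = 6/28985 (W = 6/(-2 + 28987) = 6/28985 ≈ 0.00020700)
S(m, h) = -6*m (S(m, h) = -4*m*(4 + (-1)² - 1*(-1))/4 = -4*m*(4 + 1 + 1)/4 = -4*m*6/4 = -6*m)
G(q) = -4 + 1/(2*q) (G(q) = -4 + 1/(q + q) = -4 + 1/(2*q))
G(S(d(1, 4), 10)) - W = (-4 + 1/(2*((-6*4)))) - 1*6/28985 = (-4 + (½)/(-24)) - 6/28985 = (-4 + (½)*(-1/24)) - 6/28985 = (-4 - 1/48) - 6/28985 = -193/48 - 6/28985 = -5594393/1391280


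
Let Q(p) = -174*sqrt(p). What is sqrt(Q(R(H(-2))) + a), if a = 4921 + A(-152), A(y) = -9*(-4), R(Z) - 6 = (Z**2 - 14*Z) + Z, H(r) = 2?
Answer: sqrt(4957 - 696*I) ≈ 70.578 - 4.9307*I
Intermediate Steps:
R(Z) = 6 + Z**2 - 13*Z (R(Z) = 6 + ((Z**2 - 14*Z) + Z) = 6 + (Z**2 - 13*Z) = 6 + Z**2 - 13*Z)
A(y) = 36
a = 4957 (a = 4921 + 36 = 4957)
sqrt(Q(R(H(-2))) + a) = sqrt(-174*sqrt(6 + 2**2 - 13*2) + 4957) = sqrt(-174*sqrt(6 + 4 - 26) + 4957) = sqrt(-696*I + 4957) = sqrt(4957 - 696*I)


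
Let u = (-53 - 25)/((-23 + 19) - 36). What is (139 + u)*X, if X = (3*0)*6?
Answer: 0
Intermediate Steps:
X = 0 (X = 0*6 = 0)
u = 39/20 (u = -78/(-4 - 36) = -78/(-40) = -78*(-1/40) = 39/20 ≈ 1.9500)
(139 + u)*X = (139 + 39/20)*0 = (2819/20)*0 = 0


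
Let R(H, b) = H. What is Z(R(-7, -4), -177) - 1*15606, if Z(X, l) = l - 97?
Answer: -15880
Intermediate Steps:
Z(X, l) = -97 + l
Z(R(-7, -4), -177) - 1*15606 = (-97 - 177) - 1*15606 = -274 - 15606 = -15880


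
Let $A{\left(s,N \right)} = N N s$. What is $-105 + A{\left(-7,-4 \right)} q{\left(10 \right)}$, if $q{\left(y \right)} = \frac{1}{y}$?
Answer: $- \frac{581}{5} \approx -116.2$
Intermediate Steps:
$A{\left(s,N \right)} = s N^{2}$ ($A{\left(s,N \right)} = N^{2} s = s N^{2}$)
$-105 + A{\left(-7,-4 \right)} q{\left(10 \right)} = -105 + \frac{\left(-7\right) \left(-4\right)^{2}}{10} = -105 + \left(-7\right) 16 \cdot \frac{1}{10} = -105 - \frac{56}{5} = - \frac{581}{5}$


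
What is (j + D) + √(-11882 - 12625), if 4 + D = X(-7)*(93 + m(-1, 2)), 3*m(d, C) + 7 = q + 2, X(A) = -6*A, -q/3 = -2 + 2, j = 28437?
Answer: 32269 + 3*I*√2723 ≈ 32269.0 + 156.55*I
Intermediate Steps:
q = 0 (q = -3*(-2 + 2) = -3*0 = 0)
m(d, C) = -5/3 (m(d, C) = -7/3 + (0 + 2)/3 = -7/3 + (⅓)*2 = -7/3 + ⅔ = -5/3)
D = 3832 (D = -4 + (-6*(-7))*(93 - 5/3) = -4 + 42*(274/3) = -4 + 3836 = 3832)
(j + D) + √(-11882 - 12625) = (28437 + 3832) + √(-11882 - 12625) = 32269 + √(-24507) = 32269 + 3*I*√2723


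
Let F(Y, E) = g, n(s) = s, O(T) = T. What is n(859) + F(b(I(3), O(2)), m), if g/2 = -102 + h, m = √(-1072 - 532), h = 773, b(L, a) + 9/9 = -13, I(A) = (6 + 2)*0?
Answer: 2201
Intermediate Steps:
I(A) = 0 (I(A) = 8*0 = 0)
b(L, a) = -14 (b(L, a) = -1 - 13 = -14)
m = 2*I*√401 (m = √(-1604) = 2*I*√401 ≈ 40.05*I)
g = 1342 (g = 2*(-102 + 773) = 2*671 = 1342)
F(Y, E) = 1342
n(859) + F(b(I(3), O(2)), m) = 859 + 1342 = 2201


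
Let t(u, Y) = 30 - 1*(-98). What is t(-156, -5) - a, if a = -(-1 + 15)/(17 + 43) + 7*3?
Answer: 3217/30 ≈ 107.23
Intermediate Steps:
t(u, Y) = 128 (t(u, Y) = 30 + 98 = 128)
a = 623/30 (a = -14/60 + 21 = -1*7/30 + 21 = -7/30 + 21 = 623/30 ≈ 20.767)
t(-156, -5) - a = 128 - 1*623/30 = 128 - 623/30 = 3217/30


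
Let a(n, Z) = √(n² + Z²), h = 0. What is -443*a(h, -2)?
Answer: -886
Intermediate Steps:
a(n, Z) = √(Z² + n²)
-443*a(h, -2) = -443*√((-2)² + 0²) = -443*√(4 + 0) = -443*√4 = -443*2 = -886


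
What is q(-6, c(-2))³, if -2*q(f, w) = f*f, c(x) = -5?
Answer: -5832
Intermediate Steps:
q(f, w) = -f²/2 (q(f, w) = -f*f/2 = -f²/2)
q(-6, c(-2))³ = (-½*(-6)²)³ = (-½*36)³ = (-18)³ = -5832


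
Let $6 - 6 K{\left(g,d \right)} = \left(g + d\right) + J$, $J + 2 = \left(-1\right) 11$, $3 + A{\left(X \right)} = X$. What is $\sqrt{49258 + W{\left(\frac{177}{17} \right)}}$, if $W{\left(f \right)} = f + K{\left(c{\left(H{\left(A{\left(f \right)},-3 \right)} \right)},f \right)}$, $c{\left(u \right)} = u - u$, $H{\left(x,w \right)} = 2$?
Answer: $\frac{\sqrt{128150862}}{51} \approx 221.97$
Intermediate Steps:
$A{\left(X \right)} = -3 + X$
$c{\left(u \right)} = 0$
$J = -13$ ($J = -2 - 11 = -13$)
$K{\left(g,d \right)} = \frac{19}{6} - \frac{d}{6} - \frac{g}{6}$ ($K{\left(g,d \right)} = 1 - \frac{\left(g + d\right) - 13}{6} = 1 - \frac{\left(d + g\right) - 13}{6} = 1 - \frac{-13 + d + g}{6} = 1 - \left(- \frac{13}{6} + \frac{d}{6} + \frac{g}{6}\right) = \frac{19}{6} - \frac{d}{6} - \frac{g}{6}$)
$W{\left(f \right)} = \frac{19}{6} + \frac{5 f}{6}$ ($W{\left(f \right)} = f - \left(- \frac{19}{6} + \frac{f}{6}\right) = \frac{19}{6} + \frac{5 f}{6}$)
$\sqrt{49258 + W{\left(\frac{177}{17} \right)}} = \sqrt{49258 + \left(\frac{19}{6} + \frac{5 \cdot \frac{177}{17}}{6}\right)} = \sqrt{49258 + \left(\frac{19}{6} + \frac{5 \cdot 177 \cdot \frac{1}{17}}{6}\right)} = \sqrt{49258 + \left(\frac{19}{6} + \frac{5}{6} \cdot \frac{177}{17}\right)} = \sqrt{49258 + \left(\frac{19}{6} + \frac{295}{34}\right)} = \sqrt{49258 + \frac{604}{51}} = \sqrt{\frac{2512762}{51}} = \frac{\sqrt{128150862}}{51}$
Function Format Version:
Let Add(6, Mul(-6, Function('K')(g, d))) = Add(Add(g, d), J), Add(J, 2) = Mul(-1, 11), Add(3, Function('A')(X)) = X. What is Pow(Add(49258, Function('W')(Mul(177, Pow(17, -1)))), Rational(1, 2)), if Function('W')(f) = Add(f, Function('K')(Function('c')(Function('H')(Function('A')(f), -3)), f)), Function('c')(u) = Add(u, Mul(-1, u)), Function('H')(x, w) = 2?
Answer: Mul(Rational(1, 51), Pow(128150862, Rational(1, 2))) ≈ 221.97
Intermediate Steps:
Function('A')(X) = Add(-3, X)
Function('c')(u) = 0
J = -13 (J = Add(-2, Mul(-1, 11)) = Add(-2, -11) = -13)
Function('K')(g, d) = Add(Rational(19, 6), Mul(Rational(-1, 6), d), Mul(Rational(-1, 6), g)) (Function('K')(g, d) = Add(1, Mul(Rational(-1, 6), Add(Add(g, d), -13))) = Add(1, Mul(Rational(-1, 6), Add(Add(d, g), -13))) = Add(1, Mul(Rational(-1, 6), Add(-13, d, g))) = Add(1, Add(Rational(13, 6), Mul(Rational(-1, 6), d), Mul(Rational(-1, 6), g))) = Add(Rational(19, 6), Mul(Rational(-1, 6), d), Mul(Rational(-1, 6), g)))
Function('W')(f) = Add(Rational(19, 6), Mul(Rational(5, 6), f)) (Function('W')(f) = Add(f, Add(Rational(19, 6), Mul(Rational(-1, 6), f), Mul(Rational(-1, 6), 0))) = Add(f, Add(Rational(19, 6), Mul(Rational(-1, 6), f), 0)) = Add(f, Add(Rational(19, 6), Mul(Rational(-1, 6), f))) = Add(Rational(19, 6), Mul(Rational(5, 6), f)))
Pow(Add(49258, Function('W')(Mul(177, Pow(17, -1)))), Rational(1, 2)) = Pow(Add(49258, Add(Rational(19, 6), Mul(Rational(5, 6), Mul(177, Pow(17, -1))))), Rational(1, 2)) = Pow(Add(49258, Add(Rational(19, 6), Mul(Rational(5, 6), Mul(177, Rational(1, 17))))), Rational(1, 2)) = Pow(Add(49258, Add(Rational(19, 6), Mul(Rational(5, 6), Rational(177, 17)))), Rational(1, 2)) = Pow(Add(49258, Add(Rational(19, 6), Rational(295, 34))), Rational(1, 2)) = Pow(Add(49258, Rational(604, 51)), Rational(1, 2)) = Pow(Rational(2512762, 51), Rational(1, 2)) = Mul(Rational(1, 51), Pow(128150862, Rational(1, 2)))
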